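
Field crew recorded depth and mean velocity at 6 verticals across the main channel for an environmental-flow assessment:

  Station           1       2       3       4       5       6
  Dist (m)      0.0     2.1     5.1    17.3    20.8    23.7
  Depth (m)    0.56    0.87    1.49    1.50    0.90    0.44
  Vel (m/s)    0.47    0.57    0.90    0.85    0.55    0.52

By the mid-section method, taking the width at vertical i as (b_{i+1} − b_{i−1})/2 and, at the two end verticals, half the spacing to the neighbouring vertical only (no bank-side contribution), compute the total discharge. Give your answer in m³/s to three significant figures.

w_1 = (2.1 − 0.0)/2 = 1.05 m; q_1 = 0.47 × 0.56 × 1.05 = 0.2764 m³/s
w_2 = (5.1 − 0.0)/2 = 2.55 m; q_2 = 0.57 × 0.87 × 2.55 = 1.265 m³/s
w_3 = (17.3 − 2.1)/2 = 7.6 m; q_3 = 0.90 × 1.49 × 7.6 = 10.19 m³/s
w_4 = (20.8 − 5.1)/2 = 7.85 m; q_4 = 0.85 × 1.50 × 7.85 = 10.01 m³/s
w_5 = (23.7 − 17.3)/2 = 3.2 m; q_5 = 0.55 × 0.90 × 3.2 = 1.584 m³/s
w_6 = (23.7 − 20.8)/2 = 1.45 m; q_6 = 0.52 × 0.44 × 1.45 = 0.3318 m³/s
Q = Σ qᵢ = 23.66 m³/s

23.7 m³/s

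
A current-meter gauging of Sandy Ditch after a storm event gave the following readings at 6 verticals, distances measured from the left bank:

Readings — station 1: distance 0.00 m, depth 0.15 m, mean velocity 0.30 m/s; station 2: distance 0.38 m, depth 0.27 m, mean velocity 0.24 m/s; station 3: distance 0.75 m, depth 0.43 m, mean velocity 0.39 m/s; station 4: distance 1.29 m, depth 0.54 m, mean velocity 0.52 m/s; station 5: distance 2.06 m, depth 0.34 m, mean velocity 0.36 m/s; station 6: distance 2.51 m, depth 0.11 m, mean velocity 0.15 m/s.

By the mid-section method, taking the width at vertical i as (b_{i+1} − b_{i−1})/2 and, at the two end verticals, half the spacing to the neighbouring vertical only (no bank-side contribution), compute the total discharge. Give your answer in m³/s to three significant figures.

w_1 = (0.38 − 0.00)/2 = 0.19 m; q_1 = 0.30 × 0.15 × 0.19 = 0.008550 m³/s
w_2 = (0.75 − 0.00)/2 = 0.375 m; q_2 = 0.24 × 0.27 × 0.375 = 0.02430 m³/s
w_3 = (1.29 − 0.38)/2 = 0.455 m; q_3 = 0.39 × 0.43 × 0.455 = 0.07630 m³/s
w_4 = (2.06 − 0.75)/2 = 0.655 m; q_4 = 0.52 × 0.54 × 0.655 = 0.1839 m³/s
w_5 = (2.51 − 1.29)/2 = 0.61 m; q_5 = 0.36 × 0.34 × 0.61 = 0.07466 m³/s
w_6 = (2.51 − 2.06)/2 = 0.225 m; q_6 = 0.15 × 0.11 × 0.225 = 0.003713 m³/s
Q = Σ qᵢ = 0.3715 m³/s

0.371 m³/s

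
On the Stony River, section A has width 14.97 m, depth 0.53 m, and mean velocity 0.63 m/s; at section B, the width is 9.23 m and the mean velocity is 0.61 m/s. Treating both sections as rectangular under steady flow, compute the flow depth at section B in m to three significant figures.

Q = A₁V₁ = (14.97×0.53) × 0.63 = 4.998 m³/s
d₂ = Q/(b₂ V₂) = 4.998/(9.23×0.61) = 0.8878 m

0.888 m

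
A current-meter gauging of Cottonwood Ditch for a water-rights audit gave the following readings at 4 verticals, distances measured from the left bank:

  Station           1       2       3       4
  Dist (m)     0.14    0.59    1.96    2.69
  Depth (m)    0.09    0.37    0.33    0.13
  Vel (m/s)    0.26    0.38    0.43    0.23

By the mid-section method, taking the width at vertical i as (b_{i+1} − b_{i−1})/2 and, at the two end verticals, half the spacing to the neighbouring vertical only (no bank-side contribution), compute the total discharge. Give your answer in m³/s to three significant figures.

w_1 = (0.59 − 0.14)/2 = 0.225 m; q_1 = 0.26 × 0.09 × 0.225 = 0.005265 m³/s
w_2 = (1.96 − 0.14)/2 = 0.91 m; q_2 = 0.38 × 0.37 × 0.91 = 0.1279 m³/s
w_3 = (2.69 − 0.59)/2 = 1.05 m; q_3 = 0.43 × 0.33 × 1.05 = 0.1490 m³/s
w_4 = (2.69 − 1.96)/2 = 0.365 m; q_4 = 0.23 × 0.13 × 0.365 = 0.01091 m³/s
Q = Σ qᵢ = 0.2931 m³/s

0.293 m³/s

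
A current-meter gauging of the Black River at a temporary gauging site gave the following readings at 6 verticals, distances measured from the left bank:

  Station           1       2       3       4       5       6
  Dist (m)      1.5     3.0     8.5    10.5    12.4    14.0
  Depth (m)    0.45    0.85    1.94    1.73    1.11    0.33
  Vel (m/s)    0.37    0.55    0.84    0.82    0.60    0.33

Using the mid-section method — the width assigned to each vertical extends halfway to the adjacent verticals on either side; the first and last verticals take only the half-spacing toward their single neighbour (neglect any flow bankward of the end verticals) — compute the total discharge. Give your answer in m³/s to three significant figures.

w_1 = (3.0 − 1.5)/2 = 0.75 m; q_1 = 0.37 × 0.45 × 0.75 = 0.1249 m³/s
w_2 = (8.5 − 1.5)/2 = 3.5 m; q_2 = 0.55 × 0.85 × 3.5 = 1.636 m³/s
w_3 = (10.5 − 3.0)/2 = 3.75 m; q_3 = 0.84 × 1.94 × 3.75 = 6.111 m³/s
w_4 = (12.4 − 8.5)/2 = 1.95 m; q_4 = 0.82 × 1.73 × 1.95 = 2.766 m³/s
w_5 = (14.0 − 10.5)/2 = 1.75 m; q_5 = 0.60 × 1.11 × 1.75 = 1.166 m³/s
w_6 = (14.0 − 12.4)/2 = 0.8 m; q_6 = 0.33 × 0.33 × 0.8 = 0.08712 m³/s
Q = Σ qᵢ = 11.89 m³/s

11.9 m³/s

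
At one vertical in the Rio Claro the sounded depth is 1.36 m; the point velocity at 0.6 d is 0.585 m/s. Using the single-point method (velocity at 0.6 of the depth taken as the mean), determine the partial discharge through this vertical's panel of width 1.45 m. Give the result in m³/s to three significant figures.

v̄ = v₀.₆ = 0.585 m/s
q = v̄ × d × w = 0.5850 × 1.36 × 1.45 = 1.154 m³/s

1.15 m³/s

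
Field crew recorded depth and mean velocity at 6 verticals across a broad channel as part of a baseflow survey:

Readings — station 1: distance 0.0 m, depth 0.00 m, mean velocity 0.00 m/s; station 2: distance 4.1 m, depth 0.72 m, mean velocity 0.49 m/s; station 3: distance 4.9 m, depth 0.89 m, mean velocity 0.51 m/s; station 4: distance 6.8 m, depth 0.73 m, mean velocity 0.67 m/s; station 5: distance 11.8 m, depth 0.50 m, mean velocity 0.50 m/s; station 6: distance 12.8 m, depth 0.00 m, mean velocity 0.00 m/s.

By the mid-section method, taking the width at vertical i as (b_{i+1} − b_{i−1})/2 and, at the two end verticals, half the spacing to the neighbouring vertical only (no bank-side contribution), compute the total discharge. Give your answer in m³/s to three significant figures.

3.91 m³/s

w_2 = (4.9 − 0.0)/2 = 2.45 m; q_2 = 0.49 × 0.72 × 2.45 = 0.8644 m³/s
w_3 = (6.8 − 4.1)/2 = 1.35 m; q_3 = 0.51 × 0.89 × 1.35 = 0.6128 m³/s
w_4 = (11.8 − 4.9)/2 = 3.45 m; q_4 = 0.67 × 0.73 × 3.45 = 1.687 m³/s
w_5 = (12.8 − 6.8)/2 = 3 m; q_5 = 0.50 × 0.50 × 3 = 0.7500 m³/s
Stations 1, 6 contribute zero (depth or velocity is 0).
Q = Σ qᵢ = 3.915 m³/s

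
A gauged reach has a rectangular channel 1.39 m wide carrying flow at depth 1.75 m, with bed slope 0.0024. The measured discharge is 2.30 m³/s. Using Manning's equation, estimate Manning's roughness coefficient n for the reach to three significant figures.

A = b·y = 1.39 × 1.75 = 2.433 m²
P = b + 2y = 1.39 + 2×1.75 = 4.890 m
R = A/P = 2.433/4.890 = 0.4974 m
n = (1/Q)·A·R^(2/3)·S^(1/2) = (1/2.30) × 2.433 × 0.6278 × 0.04899 = 0.03253

0.0325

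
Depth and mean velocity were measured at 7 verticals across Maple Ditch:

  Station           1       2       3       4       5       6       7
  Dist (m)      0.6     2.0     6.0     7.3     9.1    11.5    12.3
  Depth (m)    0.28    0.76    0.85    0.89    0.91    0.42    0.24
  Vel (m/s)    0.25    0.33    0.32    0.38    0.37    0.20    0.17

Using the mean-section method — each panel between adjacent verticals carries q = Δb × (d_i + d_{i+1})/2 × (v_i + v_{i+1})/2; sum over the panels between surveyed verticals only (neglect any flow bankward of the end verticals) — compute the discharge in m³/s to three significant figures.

Panel 1-2: Δb = 1.4 m, d̄ = (0.28+0.76)/2 = 0.52, v̄ = (0.25+0.33)/2 = 0.29 → q = 1.4×0.52×0.29 = 0.2111 m³/s
Panel 2-3: Δb = 4 m, d̄ = (0.76+0.85)/2 = 0.805, v̄ = (0.33+0.32)/2 = 0.325 → q = 4×0.805×0.325 = 1.047 m³/s
Panel 3-4: Δb = 1.3 m, d̄ = (0.85+0.89)/2 = 0.87, v̄ = (0.32+0.38)/2 = 0.35 → q = 1.3×0.87×0.35 = 0.3959 m³/s
Panel 4-5: Δb = 1.8 m, d̄ = (0.89+0.91)/2 = 0.9, v̄ = (0.38+0.37)/2 = 0.375 → q = 1.8×0.9×0.375 = 0.6075 m³/s
Panel 5-6: Δb = 2.4 m, d̄ = (0.91+0.42)/2 = 0.665, v̄ = (0.37+0.20)/2 = 0.285 → q = 2.4×0.665×0.285 = 0.4549 m³/s
Panel 6-7: Δb = 0.8 m, d̄ = (0.42+0.24)/2 = 0.33, v̄ = (0.20+0.17)/2 = 0.185 → q = 0.8×0.33×0.185 = 0.04884 m³/s
Q = Σ q = 2.765 m³/s

2.76 m³/s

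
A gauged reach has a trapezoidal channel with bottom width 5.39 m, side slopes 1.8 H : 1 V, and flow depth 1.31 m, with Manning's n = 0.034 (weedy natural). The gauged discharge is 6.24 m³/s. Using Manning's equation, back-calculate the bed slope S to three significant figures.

A = (b + z·y)·y = (5.39 + 1.8×1.31)×1.31 = 10.15 m²
P = b + 2y√(1+z²) = 5.39 + 2×1.31×√(1+1.8²) = 10.78 m
R = A/P = 10.15/10.78 = 0.9411 m
S = (Q·n / (1·A·R^(2/3)))² = (6.24×0.034 / (1×10.15×0.9604))² = 0.0004737

0.000474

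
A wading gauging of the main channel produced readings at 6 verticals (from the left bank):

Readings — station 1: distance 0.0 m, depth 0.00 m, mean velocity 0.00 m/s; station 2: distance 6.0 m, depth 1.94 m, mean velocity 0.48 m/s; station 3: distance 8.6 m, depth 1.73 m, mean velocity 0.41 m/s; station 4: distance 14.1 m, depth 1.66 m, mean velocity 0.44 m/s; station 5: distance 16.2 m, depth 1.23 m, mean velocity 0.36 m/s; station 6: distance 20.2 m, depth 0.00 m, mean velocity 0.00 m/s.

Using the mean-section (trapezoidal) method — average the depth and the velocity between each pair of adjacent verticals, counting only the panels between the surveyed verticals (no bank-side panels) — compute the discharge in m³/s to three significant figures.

Panel 1-2: Δb = 6 m, d̄ = (0.00+1.94)/2 = 0.97, v̄ = (0.00+0.48)/2 = 0.24 → q = 6×0.97×0.24 = 1.397 m³/s
Panel 2-3: Δb = 2.6 m, d̄ = (1.94+1.73)/2 = 1.835, v̄ = (0.48+0.41)/2 = 0.445 → q = 2.6×1.835×0.445 = 2.123 m³/s
Panel 3-4: Δb = 5.5 m, d̄ = (1.73+1.66)/2 = 1.695, v̄ = (0.41+0.44)/2 = 0.425 → q = 5.5×1.695×0.425 = 3.962 m³/s
Panel 4-5: Δb = 2.1 m, d̄ = (1.66+1.23)/2 = 1.445, v̄ = (0.44+0.36)/2 = 0.4 → q = 2.1×1.445×0.4 = 1.214 m³/s
Panel 5-6: Δb = 4 m, d̄ = (1.23+0.00)/2 = 0.615, v̄ = (0.36+0.00)/2 = 0.18 → q = 4×0.615×0.18 = 0.4428 m³/s
Q = Σ q = 9.139 m³/s

9.14 m³/s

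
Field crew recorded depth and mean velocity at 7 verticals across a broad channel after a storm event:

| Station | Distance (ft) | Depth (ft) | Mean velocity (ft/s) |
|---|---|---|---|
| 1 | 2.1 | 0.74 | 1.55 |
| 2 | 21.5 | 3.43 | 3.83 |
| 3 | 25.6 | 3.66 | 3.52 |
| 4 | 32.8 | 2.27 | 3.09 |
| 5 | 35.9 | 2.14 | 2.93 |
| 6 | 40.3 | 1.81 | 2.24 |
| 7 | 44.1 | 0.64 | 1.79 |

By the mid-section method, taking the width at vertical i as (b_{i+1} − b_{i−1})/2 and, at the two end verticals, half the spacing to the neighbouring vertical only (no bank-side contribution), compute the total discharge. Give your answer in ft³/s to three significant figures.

w_1 = (21.5 − 2.1)/2 = 9.7 ft; q_1 = 1.55 × 0.74 × 9.7 = 11.13 ft³/s
w_2 = (25.6 − 2.1)/2 = 11.75 ft; q_2 = 3.83 × 3.43 × 11.75 = 154.4 ft³/s
w_3 = (32.8 − 21.5)/2 = 5.65 ft; q_3 = 3.52 × 3.66 × 5.65 = 72.79 ft³/s
w_4 = (35.9 − 25.6)/2 = 5.15 ft; q_4 = 3.09 × 2.27 × 5.15 = 36.12 ft³/s
w_5 = (40.3 − 32.8)/2 = 3.75 ft; q_5 = 2.93 × 2.14 × 3.75 = 23.51 ft³/s
w_6 = (44.1 − 35.9)/2 = 4.1 ft; q_6 = 2.24 × 1.81 × 4.1 = 16.62 ft³/s
w_7 = (44.1 − 40.3)/2 = 1.9 ft; q_7 = 1.79 × 0.64 × 1.9 = 2.177 ft³/s
Q = Σ qᵢ = 316.7 ft³/s

317 ft³/s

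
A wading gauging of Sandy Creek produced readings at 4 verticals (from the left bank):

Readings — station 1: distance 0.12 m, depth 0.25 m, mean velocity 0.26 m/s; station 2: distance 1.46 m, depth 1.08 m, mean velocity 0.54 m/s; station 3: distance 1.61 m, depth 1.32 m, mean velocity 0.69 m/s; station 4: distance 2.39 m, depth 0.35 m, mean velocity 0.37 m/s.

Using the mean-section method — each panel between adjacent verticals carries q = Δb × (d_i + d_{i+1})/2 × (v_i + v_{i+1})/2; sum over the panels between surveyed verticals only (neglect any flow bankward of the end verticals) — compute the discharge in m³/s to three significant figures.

Panel 1-2: Δb = 1.34 m, d̄ = (0.25+1.08)/2 = 0.665, v̄ = (0.26+0.54)/2 = 0.4 → q = 1.34×0.665×0.4 = 0.3564 m³/s
Panel 2-3: Δb = 0.15 m, d̄ = (1.08+1.32)/2 = 1.2, v̄ = (0.54+0.69)/2 = 0.615 → q = 0.15×1.2×0.615 = 0.1107 m³/s
Panel 3-4: Δb = 0.78 m, d̄ = (1.32+0.35)/2 = 0.835, v̄ = (0.69+0.37)/2 = 0.53 → q = 0.78×0.835×0.53 = 0.3452 m³/s
Q = Σ q = 0.8123 m³/s

0.812 m³/s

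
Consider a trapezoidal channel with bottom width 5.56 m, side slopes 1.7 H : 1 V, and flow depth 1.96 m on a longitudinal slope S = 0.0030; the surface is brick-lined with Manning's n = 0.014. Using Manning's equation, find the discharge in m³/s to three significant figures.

81.7 m³/s

A = (b + z·y)·y = (5.56 + 1.7×1.96)×1.96 = 17.43 m²
P = b + 2y√(1+z²) = 5.56 + 2×1.96×√(1+1.7²) = 13.29 m
R = A/P = 17.43/13.29 = 1.311 m
Q = (1/n)·A·R^(2/3)·S^(1/2) = (1/0.014) × 17.43 × 1.311^(2/3) × 0.0030^(1/2) = 81.69 m³/s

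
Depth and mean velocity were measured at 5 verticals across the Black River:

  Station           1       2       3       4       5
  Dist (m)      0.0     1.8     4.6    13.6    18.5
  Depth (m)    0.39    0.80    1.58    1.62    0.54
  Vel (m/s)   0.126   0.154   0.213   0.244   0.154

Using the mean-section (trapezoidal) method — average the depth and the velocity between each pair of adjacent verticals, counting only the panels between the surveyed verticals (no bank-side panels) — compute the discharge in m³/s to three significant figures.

5.10 m³/s

Panel 1-2: Δb = 1.8 m, d̄ = (0.39+0.80)/2 = 0.595, v̄ = (0.126+0.154)/2 = 0.14 → q = 1.8×0.595×0.14 = 0.1499 m³/s
Panel 2-3: Δb = 2.8 m, d̄ = (0.80+1.58)/2 = 1.19, v̄ = (0.154+0.213)/2 = 0.1835 → q = 2.8×1.19×0.1835 = 0.6114 m³/s
Panel 3-4: Δb = 9 m, d̄ = (1.58+1.62)/2 = 1.6, v̄ = (0.213+0.244)/2 = 0.2285 → q = 9×1.6×0.2285 = 3.290 m³/s
Panel 4-5: Δb = 4.9 m, d̄ = (1.62+0.54)/2 = 1.08, v̄ = (0.244+0.154)/2 = 0.199 → q = 4.9×1.08×0.199 = 1.053 m³/s
Q = Σ q = 5.105 m³/s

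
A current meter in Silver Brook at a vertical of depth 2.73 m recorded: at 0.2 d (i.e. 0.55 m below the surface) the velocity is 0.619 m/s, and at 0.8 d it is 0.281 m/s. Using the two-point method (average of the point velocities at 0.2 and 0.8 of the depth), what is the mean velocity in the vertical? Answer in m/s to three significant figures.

v̄ = (0.619 + 0.281) / 2 = 0.4500 m/s

0.450 m/s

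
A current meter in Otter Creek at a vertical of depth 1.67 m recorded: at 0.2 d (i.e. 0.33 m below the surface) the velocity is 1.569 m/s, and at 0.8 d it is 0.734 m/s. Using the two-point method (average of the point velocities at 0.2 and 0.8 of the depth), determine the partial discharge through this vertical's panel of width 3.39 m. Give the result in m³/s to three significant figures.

v̄ = (1.569 + 0.734) / 2 = 1.152 m/s
q = v̄ × d × w = 1.152 × 1.67 × 3.39 = 6.519 m³/s

6.52 m³/s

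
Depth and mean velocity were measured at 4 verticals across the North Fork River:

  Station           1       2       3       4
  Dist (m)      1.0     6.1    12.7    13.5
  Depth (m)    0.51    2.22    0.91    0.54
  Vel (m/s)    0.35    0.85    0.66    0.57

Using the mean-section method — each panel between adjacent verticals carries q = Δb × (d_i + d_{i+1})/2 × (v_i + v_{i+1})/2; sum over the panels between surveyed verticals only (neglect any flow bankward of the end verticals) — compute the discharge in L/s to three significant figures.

12300 L/s

Panel 1-2: Δb = 5.1 m, d̄ = (0.51+2.22)/2 = 1.365, v̄ = (0.35+0.85)/2 = 0.6 → q = 5.1×1.365×0.6 = 4.177 m³/s
Panel 2-3: Δb = 6.6 m, d̄ = (2.22+0.91)/2 = 1.565, v̄ = (0.85+0.66)/2 = 0.755 → q = 6.6×1.565×0.755 = 7.798 m³/s
Panel 3-4: Δb = 0.8 m, d̄ = (0.91+0.54)/2 = 0.725, v̄ = (0.66+0.57)/2 = 0.615 → q = 0.8×0.725×0.615 = 0.3567 m³/s
Q = Σ q = 12.33 m³/s
= 12.33 × 1000 = 12330 L/s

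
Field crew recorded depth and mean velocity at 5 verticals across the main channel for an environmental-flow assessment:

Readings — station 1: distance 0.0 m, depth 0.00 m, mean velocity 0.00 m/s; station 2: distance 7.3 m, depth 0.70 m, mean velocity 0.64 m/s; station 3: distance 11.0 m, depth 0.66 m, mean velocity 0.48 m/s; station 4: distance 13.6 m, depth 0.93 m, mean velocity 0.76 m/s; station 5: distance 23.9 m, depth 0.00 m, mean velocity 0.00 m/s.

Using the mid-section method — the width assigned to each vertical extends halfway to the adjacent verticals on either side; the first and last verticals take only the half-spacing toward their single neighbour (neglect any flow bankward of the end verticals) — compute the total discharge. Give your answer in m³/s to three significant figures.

8.02 m³/s

w_2 = (11.0 − 0.0)/2 = 5.5 m; q_2 = 0.64 × 0.70 × 5.5 = 2.464 m³/s
w_3 = (13.6 − 7.3)/2 = 3.15 m; q_3 = 0.48 × 0.66 × 3.15 = 0.9979 m³/s
w_4 = (23.9 − 11.0)/2 = 6.45 m; q_4 = 0.76 × 0.93 × 6.45 = 4.559 m³/s
Stations 1, 5 contribute zero (depth or velocity is 0).
Q = Σ qᵢ = 8.021 m³/s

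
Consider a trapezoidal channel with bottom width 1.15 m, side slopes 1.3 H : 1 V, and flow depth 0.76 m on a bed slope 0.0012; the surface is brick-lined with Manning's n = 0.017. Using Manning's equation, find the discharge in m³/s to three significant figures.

1.93 m³/s

A = (b + z·y)·y = (1.15 + 1.3×0.76)×0.76 = 1.625 m²
P = b + 2y√(1+z²) = 1.15 + 2×0.76×√(1+1.3²) = 3.643 m
R = A/P = 1.625/3.643 = 0.4460 m
Q = (1/n)·A·R^(2/3)·S^(1/2) = (1/0.017) × 1.625 × 0.4460^(2/3) × 0.0012^(1/2) = 1.933 m³/s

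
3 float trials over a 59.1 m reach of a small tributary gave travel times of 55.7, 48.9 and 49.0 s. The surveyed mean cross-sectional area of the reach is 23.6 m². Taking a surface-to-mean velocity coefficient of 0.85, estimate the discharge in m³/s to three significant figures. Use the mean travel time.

23.2 m³/s

t̄ = (55.7 + 48.9 + 49.0) / 3 = 51.2 s
v_surface = L / t̄ = 59.1 / 51.2 = 1.154 m/s
v_mean = 0.85 × 1.154 = 0.9812 m/s
Q = A × v_mean = 23.6 × 0.9812 = 23.16 m³/s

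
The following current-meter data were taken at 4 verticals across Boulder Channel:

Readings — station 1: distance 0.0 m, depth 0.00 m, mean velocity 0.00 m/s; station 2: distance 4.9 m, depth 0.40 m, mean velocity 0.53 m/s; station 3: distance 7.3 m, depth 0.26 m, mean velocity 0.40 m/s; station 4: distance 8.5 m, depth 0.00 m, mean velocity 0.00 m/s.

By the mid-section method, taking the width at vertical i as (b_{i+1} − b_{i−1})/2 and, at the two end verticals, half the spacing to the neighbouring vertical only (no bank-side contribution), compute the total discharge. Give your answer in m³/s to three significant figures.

0.961 m³/s

w_2 = (7.3 − 0.0)/2 = 3.65 m; q_2 = 0.53 × 0.40 × 3.65 = 0.7738 m³/s
w_3 = (8.5 − 4.9)/2 = 1.8 m; q_3 = 0.40 × 0.26 × 1.8 = 0.1872 m³/s
Stations 1, 4 contribute zero (depth or velocity is 0).
Q = Σ qᵢ = 0.9610 m³/s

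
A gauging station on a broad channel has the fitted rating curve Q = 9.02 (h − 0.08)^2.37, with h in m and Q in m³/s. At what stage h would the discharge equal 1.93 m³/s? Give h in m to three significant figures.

h − h₀ = (Q/C)^(1/b) = (1.93/9.02)^(1/2.37) = 0.5217 m
h = 0.08 + 0.5217 = 0.6017 m

0.602 m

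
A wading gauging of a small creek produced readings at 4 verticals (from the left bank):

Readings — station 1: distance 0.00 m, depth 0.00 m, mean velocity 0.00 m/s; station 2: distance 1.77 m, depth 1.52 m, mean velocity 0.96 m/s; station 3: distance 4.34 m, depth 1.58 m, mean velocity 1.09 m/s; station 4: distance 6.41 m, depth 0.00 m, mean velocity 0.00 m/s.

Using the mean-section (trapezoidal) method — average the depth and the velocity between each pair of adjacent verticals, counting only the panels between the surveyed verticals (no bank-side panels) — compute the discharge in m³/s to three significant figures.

Panel 1-2: Δb = 1.77 m, d̄ = (0.00+1.52)/2 = 0.76, v̄ = (0.00+0.96)/2 = 0.48 → q = 1.77×0.76×0.48 = 0.6457 m³/s
Panel 2-3: Δb = 2.57 m, d̄ = (1.52+1.58)/2 = 1.55, v̄ = (0.96+1.09)/2 = 1.025 → q = 2.57×1.55×1.025 = 4.083 m³/s
Panel 3-4: Δb = 2.07 m, d̄ = (1.58+0.00)/2 = 0.79, v̄ = (1.09+0.00)/2 = 0.545 → q = 2.07×0.79×0.545 = 0.8912 m³/s
Q = Σ q = 5.620 m³/s

5.62 m³/s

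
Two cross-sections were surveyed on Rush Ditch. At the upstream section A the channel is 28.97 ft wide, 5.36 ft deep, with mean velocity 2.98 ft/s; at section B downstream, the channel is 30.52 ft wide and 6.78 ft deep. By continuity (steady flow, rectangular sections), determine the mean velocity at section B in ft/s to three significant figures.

Q = A₁V₁ = (28.97×5.36) × 2.98 = 462.7 ft³/s
A₂ = 30.52 × 6.78 = 206.9 ft²
V₂ = Q/A₂ = 462.7/206.9 = 2.236 ft/s

2.24 ft/s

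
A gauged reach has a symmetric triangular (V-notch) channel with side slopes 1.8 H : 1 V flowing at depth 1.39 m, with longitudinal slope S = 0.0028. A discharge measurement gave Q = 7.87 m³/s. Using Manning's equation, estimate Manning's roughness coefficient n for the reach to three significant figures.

0.0168

A = z·y² = 1.8×1.39² = 3.478 m²
P = 2y√(1+z²) = 2×1.39×√(1+1.8²) = 5.724 m
R = A/P = 3.478/5.724 = 0.6075 m
n = (1/Q)·A·R^(2/3)·S^(1/2) = (1/7.87) × 3.478 × 0.7173 × 0.05292 = 0.01677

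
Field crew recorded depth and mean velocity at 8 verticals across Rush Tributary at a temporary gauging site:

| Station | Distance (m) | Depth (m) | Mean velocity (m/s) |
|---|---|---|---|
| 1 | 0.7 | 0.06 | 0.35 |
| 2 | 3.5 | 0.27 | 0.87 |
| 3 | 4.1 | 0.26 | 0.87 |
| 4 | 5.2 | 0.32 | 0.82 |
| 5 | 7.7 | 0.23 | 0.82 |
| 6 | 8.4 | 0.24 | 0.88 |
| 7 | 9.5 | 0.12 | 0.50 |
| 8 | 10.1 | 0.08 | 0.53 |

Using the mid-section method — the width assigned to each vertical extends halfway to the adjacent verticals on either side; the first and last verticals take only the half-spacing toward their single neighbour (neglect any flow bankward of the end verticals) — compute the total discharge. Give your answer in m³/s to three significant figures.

1.65 m³/s

w_1 = (3.5 − 0.7)/2 = 1.4 m; q_1 = 0.35 × 0.06 × 1.4 = 0.02940 m³/s
w_2 = (4.1 − 0.7)/2 = 1.7 m; q_2 = 0.87 × 0.27 × 1.7 = 0.3993 m³/s
w_3 = (5.2 − 3.5)/2 = 0.85 m; q_3 = 0.87 × 0.26 × 0.85 = 0.1923 m³/s
w_4 = (7.7 − 4.1)/2 = 1.8 m; q_4 = 0.82 × 0.32 × 1.8 = 0.4723 m³/s
w_5 = (8.4 − 5.2)/2 = 1.6 m; q_5 = 0.82 × 0.23 × 1.6 = 0.3018 m³/s
w_6 = (9.5 − 7.7)/2 = 0.9 m; q_6 = 0.88 × 0.24 × 0.9 = 0.1901 m³/s
w_7 = (10.1 − 8.4)/2 = 0.85 m; q_7 = 0.50 × 0.12 × 0.85 = 0.05100 m³/s
w_8 = (10.1 − 9.5)/2 = 0.3 m; q_8 = 0.53 × 0.08 × 0.3 = 0.01272 m³/s
Q = Σ qᵢ = 1.649 m³/s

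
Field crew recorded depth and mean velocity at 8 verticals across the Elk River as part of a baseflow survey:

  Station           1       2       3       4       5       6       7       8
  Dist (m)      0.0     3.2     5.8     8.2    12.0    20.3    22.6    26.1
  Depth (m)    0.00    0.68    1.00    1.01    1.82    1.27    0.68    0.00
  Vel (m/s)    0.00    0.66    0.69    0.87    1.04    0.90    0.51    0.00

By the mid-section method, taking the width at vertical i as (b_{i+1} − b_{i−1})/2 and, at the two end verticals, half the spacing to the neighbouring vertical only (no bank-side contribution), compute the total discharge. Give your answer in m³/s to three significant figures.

w_2 = (5.8 − 0.0)/2 = 2.9 m; q_2 = 0.66 × 0.68 × 2.9 = 1.302 m³/s
w_3 = (8.2 − 3.2)/2 = 2.5 m; q_3 = 0.69 × 1.00 × 2.5 = 1.725 m³/s
w_4 = (12.0 − 5.8)/2 = 3.1 m; q_4 = 0.87 × 1.01 × 3.1 = 2.724 m³/s
w_5 = (20.3 − 8.2)/2 = 6.05 m; q_5 = 1.04 × 1.82 × 6.05 = 11.45 m³/s
w_6 = (22.6 − 12.0)/2 = 5.3 m; q_6 = 0.90 × 1.27 × 5.3 = 6.058 m³/s
w_7 = (26.1 − 20.3)/2 = 2.9 m; q_7 = 0.51 × 0.68 × 2.9 = 1.006 m³/s
Stations 1, 8 contribute zero (depth or velocity is 0).
Q = Σ qᵢ = 24.27 m³/s

24.3 m³/s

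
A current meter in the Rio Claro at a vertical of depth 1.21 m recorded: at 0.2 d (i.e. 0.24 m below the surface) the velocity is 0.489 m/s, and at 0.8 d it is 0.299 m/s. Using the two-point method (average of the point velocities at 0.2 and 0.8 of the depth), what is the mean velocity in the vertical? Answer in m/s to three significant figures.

v̄ = (0.489 + 0.299) / 2 = 0.3940 m/s

0.394 m/s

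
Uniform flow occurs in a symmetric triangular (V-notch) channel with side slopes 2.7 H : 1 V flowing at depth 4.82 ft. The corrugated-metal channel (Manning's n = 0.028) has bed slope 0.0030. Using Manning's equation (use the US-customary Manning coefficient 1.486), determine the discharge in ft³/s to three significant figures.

314 ft³/s

A = z·y² = 2.7×4.82² = 62.73 ft²
P = 2y√(1+z²) = 2×4.82×√(1+2.7²) = 27.76 ft
R = A/P = 62.73/27.76 = 2.260 ft
Q = (1.486/n)·A·R^(2/3)·S^(1/2) = (1.486/0.028) × 62.73 × 2.260^(2/3) × 0.0030^(1/2) = 314.0 ft³/s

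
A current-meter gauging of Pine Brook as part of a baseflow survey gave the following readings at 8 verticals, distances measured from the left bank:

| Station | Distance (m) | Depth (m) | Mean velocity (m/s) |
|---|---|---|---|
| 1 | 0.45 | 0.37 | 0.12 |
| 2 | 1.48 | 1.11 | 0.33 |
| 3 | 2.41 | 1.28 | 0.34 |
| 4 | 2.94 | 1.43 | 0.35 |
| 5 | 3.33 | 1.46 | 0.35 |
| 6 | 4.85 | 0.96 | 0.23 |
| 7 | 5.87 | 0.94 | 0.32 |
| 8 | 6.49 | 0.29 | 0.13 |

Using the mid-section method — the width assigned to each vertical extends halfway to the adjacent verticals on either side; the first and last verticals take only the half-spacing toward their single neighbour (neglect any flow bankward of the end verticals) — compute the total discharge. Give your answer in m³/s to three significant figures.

w_1 = (1.48 − 0.45)/2 = 0.515 m; q_1 = 0.12 × 0.37 × 0.515 = 0.02287 m³/s
w_2 = (2.41 − 0.45)/2 = 0.98 m; q_2 = 0.33 × 1.11 × 0.98 = 0.3590 m³/s
w_3 = (2.94 − 1.48)/2 = 0.73 m; q_3 = 0.34 × 1.28 × 0.73 = 0.3177 m³/s
w_4 = (3.33 − 2.41)/2 = 0.46 m; q_4 = 0.35 × 1.43 × 0.46 = 0.2302 m³/s
w_5 = (4.85 − 2.94)/2 = 0.955 m; q_5 = 0.35 × 1.46 × 0.955 = 0.4880 m³/s
w_6 = (5.87 − 3.33)/2 = 1.27 m; q_6 = 0.23 × 0.96 × 1.27 = 0.2804 m³/s
w_7 = (6.49 − 4.85)/2 = 0.82 m; q_7 = 0.32 × 0.94 × 0.82 = 0.2467 m³/s
w_8 = (6.49 − 5.87)/2 = 0.31 m; q_8 = 0.13 × 0.29 × 0.31 = 0.01169 m³/s
Q = Σ qᵢ = 1.957 m³/s

1.96 m³/s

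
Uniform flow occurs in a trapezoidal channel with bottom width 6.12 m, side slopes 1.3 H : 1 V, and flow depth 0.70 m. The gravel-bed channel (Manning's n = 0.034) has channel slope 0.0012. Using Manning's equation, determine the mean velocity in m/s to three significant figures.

A = (b + z·y)·y = (6.12 + 1.3×0.70)×0.70 = 4.921 m²
P = b + 2y√(1+z²) = 6.12 + 2×0.70×√(1+1.3²) = 8.416 m
R = A/P = 4.921/8.416 = 0.5847 m
Q = (1/n)·A·R^(2/3)·S^(1/2) = (1/0.034) × 4.921 × 0.5847^(2/3) × 0.0012^(1/2) = 3.506 m³/s
V = Q/A = 3.506/4.921 = 0.7124 m/s

0.712 m/s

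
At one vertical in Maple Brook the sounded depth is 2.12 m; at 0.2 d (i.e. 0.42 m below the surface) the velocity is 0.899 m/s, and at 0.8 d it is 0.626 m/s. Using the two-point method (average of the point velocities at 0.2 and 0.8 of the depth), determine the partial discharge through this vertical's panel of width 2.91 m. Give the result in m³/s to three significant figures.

4.70 m³/s

v̄ = (0.899 + 0.626) / 2 = 0.7625 m/s
q = v̄ × d × w = 0.7625 × 2.12 × 2.91 = 4.704 m³/s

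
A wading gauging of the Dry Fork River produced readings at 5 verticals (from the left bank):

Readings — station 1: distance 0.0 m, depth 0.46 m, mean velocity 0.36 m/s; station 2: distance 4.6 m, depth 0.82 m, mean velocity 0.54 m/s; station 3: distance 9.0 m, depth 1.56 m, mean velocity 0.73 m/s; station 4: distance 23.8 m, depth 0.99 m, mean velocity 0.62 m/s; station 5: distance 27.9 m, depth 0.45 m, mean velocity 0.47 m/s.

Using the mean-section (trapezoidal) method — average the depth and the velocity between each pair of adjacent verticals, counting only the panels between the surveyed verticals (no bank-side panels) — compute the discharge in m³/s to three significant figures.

19.0 m³/s

Panel 1-2: Δb = 4.6 m, d̄ = (0.46+0.82)/2 = 0.64, v̄ = (0.36+0.54)/2 = 0.45 → q = 4.6×0.64×0.45 = 1.325 m³/s
Panel 2-3: Δb = 4.4 m, d̄ = (0.82+1.56)/2 = 1.19, v̄ = (0.54+0.73)/2 = 0.635 → q = 4.4×1.19×0.635 = 3.325 m³/s
Panel 3-4: Δb = 14.8 m, d̄ = (1.56+0.99)/2 = 1.275, v̄ = (0.73+0.62)/2 = 0.675 → q = 14.8×1.275×0.675 = 12.74 m³/s
Panel 4-5: Δb = 4.1 m, d̄ = (0.99+0.45)/2 = 0.72, v̄ = (0.62+0.47)/2 = 0.545 → q = 4.1×0.72×0.545 = 1.609 m³/s
Q = Σ q = 19.00 m³/s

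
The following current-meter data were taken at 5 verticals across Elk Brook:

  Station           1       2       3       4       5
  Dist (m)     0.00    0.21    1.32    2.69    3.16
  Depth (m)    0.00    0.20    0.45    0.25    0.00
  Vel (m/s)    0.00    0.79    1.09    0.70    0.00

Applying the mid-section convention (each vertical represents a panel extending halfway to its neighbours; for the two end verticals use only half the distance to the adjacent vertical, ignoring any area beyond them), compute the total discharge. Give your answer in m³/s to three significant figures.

w_2 = (1.32 − 0.00)/2 = 0.66 m; q_2 = 0.79 × 0.20 × 0.66 = 0.1043 m³/s
w_3 = (2.69 − 0.21)/2 = 1.24 m; q_3 = 1.09 × 0.45 × 1.24 = 0.6082 m³/s
w_4 = (3.16 − 1.32)/2 = 0.92 m; q_4 = 0.70 × 0.25 × 0.92 = 0.1610 m³/s
Stations 1, 5 contribute zero (depth or velocity is 0).
Q = Σ qᵢ = 0.8735 m³/s

0.874 m³/s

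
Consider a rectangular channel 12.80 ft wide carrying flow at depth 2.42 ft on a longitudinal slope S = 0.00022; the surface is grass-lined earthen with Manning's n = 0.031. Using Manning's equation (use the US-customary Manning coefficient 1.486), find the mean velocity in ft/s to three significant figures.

1.03 ft/s

A = b·y = 12.80 × 2.42 = 30.98 ft²
P = b + 2y = 12.80 + 2×2.42 = 17.64 ft
R = A/P = 30.98/17.64 = 1.756 ft
Q = (1.486/n)·A·R^(2/3)·S^(1/2) = (1.486/0.031) × 30.98 × 1.756^(2/3) × 0.00022^(1/2) = 32.06 ft³/s
V = Q/A = 32.06/30.98 = 1.035 ft/s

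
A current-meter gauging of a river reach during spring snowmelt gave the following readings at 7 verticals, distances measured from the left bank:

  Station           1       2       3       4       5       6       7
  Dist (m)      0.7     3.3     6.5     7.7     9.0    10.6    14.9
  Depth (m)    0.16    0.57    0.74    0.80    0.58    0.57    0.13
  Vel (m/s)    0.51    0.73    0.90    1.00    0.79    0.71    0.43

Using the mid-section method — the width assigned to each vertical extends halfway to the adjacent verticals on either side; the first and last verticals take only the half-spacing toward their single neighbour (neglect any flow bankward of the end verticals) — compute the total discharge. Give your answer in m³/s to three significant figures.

w_1 = (3.3 − 0.7)/2 = 1.3 m; q_1 = 0.51 × 0.16 × 1.3 = 0.1061 m³/s
w_2 = (6.5 − 0.7)/2 = 2.9 m; q_2 = 0.73 × 0.57 × 2.9 = 1.207 m³/s
w_3 = (7.7 − 3.3)/2 = 2.2 m; q_3 = 0.90 × 0.74 × 2.2 = 1.465 m³/s
w_4 = (9.0 − 6.5)/2 = 1.25 m; q_4 = 1.00 × 0.80 × 1.25 = 1.000 m³/s
w_5 = (10.6 − 7.7)/2 = 1.45 m; q_5 = 0.79 × 0.58 × 1.45 = 0.6644 m³/s
w_6 = (14.9 − 9.0)/2 = 2.95 m; q_6 = 0.71 × 0.57 × 2.95 = 1.194 m³/s
w_7 = (14.9 − 10.6)/2 = 2.15 m; q_7 = 0.43 × 0.13 × 2.15 = 0.1202 m³/s
Q = Σ qᵢ = 5.756 m³/s

5.76 m³/s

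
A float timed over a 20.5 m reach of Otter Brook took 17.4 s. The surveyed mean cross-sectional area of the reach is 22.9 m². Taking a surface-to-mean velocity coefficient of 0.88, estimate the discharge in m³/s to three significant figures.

23.7 m³/s

v_surface = L / t̄ = 20.5 / 17.4 = 1.178 m/s
v_mean = 0.88 × 1.178 = 1.037 m/s
Q = A × v_mean = 22.9 × 1.037 = 23.74 m³/s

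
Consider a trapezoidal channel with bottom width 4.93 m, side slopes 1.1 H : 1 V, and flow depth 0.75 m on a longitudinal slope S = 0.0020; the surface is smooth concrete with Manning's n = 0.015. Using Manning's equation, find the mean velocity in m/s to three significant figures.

A = (b + z·y)·y = (4.93 + 1.1×0.75)×0.75 = 4.316 m²
P = b + 2y√(1+z²) = 4.93 + 2×0.75×√(1+1.1²) = 7.160 m
R = A/P = 4.316/7.160 = 0.6028 m
Q = (1/n)·A·R^(2/3)·S^(1/2) = (1/0.015) × 4.316 × 0.6028^(2/3) × 0.0020^(1/2) = 9.183 m³/s
V = Q/A = 9.183/4.316 = 2.128 m/s

2.13 m/s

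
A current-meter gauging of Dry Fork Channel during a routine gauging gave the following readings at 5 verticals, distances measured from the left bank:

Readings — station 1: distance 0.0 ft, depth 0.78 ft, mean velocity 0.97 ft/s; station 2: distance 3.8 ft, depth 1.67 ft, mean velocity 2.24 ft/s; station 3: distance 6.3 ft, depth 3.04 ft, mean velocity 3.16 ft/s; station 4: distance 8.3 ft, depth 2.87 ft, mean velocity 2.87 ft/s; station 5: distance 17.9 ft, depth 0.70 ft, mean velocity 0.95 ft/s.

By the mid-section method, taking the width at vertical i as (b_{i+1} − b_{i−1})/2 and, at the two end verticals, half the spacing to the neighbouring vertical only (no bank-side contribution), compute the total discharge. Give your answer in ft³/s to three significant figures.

w_1 = (3.8 − 0.0)/2 = 1.9 ft; q_1 = 0.97 × 0.78 × 1.9 = 1.438 ft³/s
w_2 = (6.3 − 0.0)/2 = 3.15 ft; q_2 = 2.24 × 1.67 × 3.15 = 11.78 ft³/s
w_3 = (8.3 − 3.8)/2 = 2.25 ft; q_3 = 3.16 × 3.04 × 2.25 = 21.61 ft³/s
w_4 = (17.9 − 6.3)/2 = 5.8 ft; q_4 = 2.87 × 2.87 × 5.8 = 47.77 ft³/s
w_5 = (17.9 − 8.3)/2 = 4.8 ft; q_5 = 0.95 × 0.70 × 4.8 = 3.192 ft³/s
Q = Σ qᵢ = 85.80 ft³/s

85.8 ft³/s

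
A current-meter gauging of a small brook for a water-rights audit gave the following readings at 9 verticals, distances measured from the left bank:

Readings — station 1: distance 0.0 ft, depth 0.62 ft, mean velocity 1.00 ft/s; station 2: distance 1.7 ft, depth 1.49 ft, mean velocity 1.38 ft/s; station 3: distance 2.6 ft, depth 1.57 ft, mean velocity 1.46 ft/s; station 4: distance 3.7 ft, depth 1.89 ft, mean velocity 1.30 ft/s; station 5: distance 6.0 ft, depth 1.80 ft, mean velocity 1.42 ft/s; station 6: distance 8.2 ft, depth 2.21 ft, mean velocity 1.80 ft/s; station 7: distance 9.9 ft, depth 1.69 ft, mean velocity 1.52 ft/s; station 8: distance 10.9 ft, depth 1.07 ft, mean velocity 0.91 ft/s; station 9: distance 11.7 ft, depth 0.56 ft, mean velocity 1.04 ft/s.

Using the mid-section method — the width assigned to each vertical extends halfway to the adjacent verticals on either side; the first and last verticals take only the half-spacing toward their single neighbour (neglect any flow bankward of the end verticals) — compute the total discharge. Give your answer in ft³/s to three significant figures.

27.8 ft³/s

w_1 = (1.7 − 0.0)/2 = 0.85 ft; q_1 = 1.00 × 0.62 × 0.85 = 0.5270 ft³/s
w_2 = (2.6 − 0.0)/2 = 1.3 ft; q_2 = 1.38 × 1.49 × 1.3 = 2.673 ft³/s
w_3 = (3.7 − 1.7)/2 = 1 ft; q_3 = 1.46 × 1.57 × 1 = 2.292 ft³/s
w_4 = (6.0 − 2.6)/2 = 1.7 ft; q_4 = 1.30 × 1.89 × 1.7 = 4.177 ft³/s
w_5 = (8.2 − 3.7)/2 = 2.25 ft; q_5 = 1.42 × 1.80 × 2.25 = 5.751 ft³/s
w_6 = (9.9 − 6.0)/2 = 1.95 ft; q_6 = 1.80 × 2.21 × 1.95 = 7.757 ft³/s
w_7 = (10.9 − 8.2)/2 = 1.35 ft; q_7 = 1.52 × 1.69 × 1.35 = 3.468 ft³/s
w_8 = (11.7 − 9.9)/2 = 0.9 ft; q_8 = 0.91 × 1.07 × 0.9 = 0.8763 ft³/s
w_9 = (11.7 − 10.9)/2 = 0.4 ft; q_9 = 1.04 × 0.56 × 0.4 = 0.2330 ft³/s
Q = Σ qᵢ = 27.75 ft³/s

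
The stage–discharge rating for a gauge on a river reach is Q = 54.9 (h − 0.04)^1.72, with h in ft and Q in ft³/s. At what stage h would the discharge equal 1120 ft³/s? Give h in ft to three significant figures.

h − h₀ = (Q/C)^(1/b) = (1120/54.9)^(1/1.72) = 5.773 ft
h = 0.04 + 5.773 = 5.813 ft

5.81 ft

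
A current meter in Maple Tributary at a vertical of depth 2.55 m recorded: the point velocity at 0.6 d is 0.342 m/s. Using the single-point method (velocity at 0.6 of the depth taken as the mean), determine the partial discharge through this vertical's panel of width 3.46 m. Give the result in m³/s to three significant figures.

3.02 m³/s

v̄ = v₀.₆ = 0.342 m/s
q = v̄ × d × w = 0.3420 × 2.55 × 3.46 = 3.017 m³/s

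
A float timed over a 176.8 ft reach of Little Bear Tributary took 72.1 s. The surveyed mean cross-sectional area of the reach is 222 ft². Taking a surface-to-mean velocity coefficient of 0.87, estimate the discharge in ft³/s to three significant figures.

v_surface = L / t̄ = 176.8 / 72.1 = 2.452 ft/s
v_mean = 0.87 × 2.452 = 2.133 ft/s
Q = A × v_mean = 222 × 2.133 = 473.6 ft³/s

474 ft³/s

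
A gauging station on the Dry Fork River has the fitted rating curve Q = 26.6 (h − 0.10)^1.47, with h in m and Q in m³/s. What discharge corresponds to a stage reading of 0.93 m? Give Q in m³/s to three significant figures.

20.2 m³/s

Q = 26.6 × (0.93 − 0.10)^1.47 = 26.6 × 0.83^1.47 = 20.23 m³/s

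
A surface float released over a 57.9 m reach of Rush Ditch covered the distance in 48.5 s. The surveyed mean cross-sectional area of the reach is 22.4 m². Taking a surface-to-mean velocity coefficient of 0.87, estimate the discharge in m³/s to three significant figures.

23.3 m³/s

v_surface = L / t̄ = 57.9 / 48.5 = 1.194 m/s
v_mean = 0.87 × 1.194 = 1.039 m/s
Q = A × v_mean = 22.4 × 1.039 = 23.27 m³/s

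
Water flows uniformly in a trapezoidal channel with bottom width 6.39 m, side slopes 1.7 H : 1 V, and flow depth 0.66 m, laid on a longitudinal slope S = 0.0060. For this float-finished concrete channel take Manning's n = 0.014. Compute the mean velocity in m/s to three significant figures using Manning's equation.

3.72 m/s

A = (b + z·y)·y = (6.39 + 1.7×0.66)×0.66 = 4.958 m²
P = b + 2y√(1+z²) = 6.39 + 2×0.66×√(1+1.7²) = 8.993 m
R = A/P = 4.958/8.993 = 0.5513 m
Q = (1/n)·A·R^(2/3)·S^(1/2) = (1/0.014) × 4.958 × 0.5513^(2/3) × 0.0060^(1/2) = 18.44 m³/s
V = Q/A = 18.44/4.958 = 3.720 m/s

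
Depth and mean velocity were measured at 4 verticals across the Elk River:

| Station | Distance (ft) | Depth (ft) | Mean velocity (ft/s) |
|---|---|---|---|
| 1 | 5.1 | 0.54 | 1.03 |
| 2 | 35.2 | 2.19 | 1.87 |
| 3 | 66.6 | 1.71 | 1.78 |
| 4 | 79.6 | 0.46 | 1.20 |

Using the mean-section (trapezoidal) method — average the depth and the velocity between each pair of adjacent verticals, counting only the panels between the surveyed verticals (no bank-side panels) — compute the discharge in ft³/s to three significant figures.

Panel 1-2: Δb = 30.1 ft, d̄ = (0.54+2.19)/2 = 1.365, v̄ = (1.03+1.87)/2 = 1.45 → q = 30.1×1.365×1.45 = 59.58 ft³/s
Panel 2-3: Δb = 31.4 ft, d̄ = (2.19+1.71)/2 = 1.95, v̄ = (1.87+1.78)/2 = 1.825 → q = 31.4×1.95×1.825 = 111.7 ft³/s
Panel 3-4: Δb = 13 ft, d̄ = (1.71+0.46)/2 = 1.085, v̄ = (1.78+1.20)/2 = 1.49 → q = 13×1.085×1.49 = 21.02 ft³/s
Q = Σ q = 192.3 ft³/s

192 ft³/s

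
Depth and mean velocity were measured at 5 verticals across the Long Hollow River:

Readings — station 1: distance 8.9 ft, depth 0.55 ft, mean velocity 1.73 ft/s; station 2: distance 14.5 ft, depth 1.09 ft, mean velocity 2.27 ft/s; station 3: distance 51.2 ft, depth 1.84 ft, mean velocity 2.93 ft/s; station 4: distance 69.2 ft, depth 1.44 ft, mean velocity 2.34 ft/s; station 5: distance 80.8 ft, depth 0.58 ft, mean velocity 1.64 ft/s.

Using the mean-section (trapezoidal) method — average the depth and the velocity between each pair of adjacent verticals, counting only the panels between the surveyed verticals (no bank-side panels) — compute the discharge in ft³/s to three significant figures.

Panel 1-2: Δb = 5.6 ft, d̄ = (0.55+1.09)/2 = 0.82, v̄ = (1.73+2.27)/2 = 2 → q = 5.6×0.82×2 = 9.184 ft³/s
Panel 2-3: Δb = 36.7 ft, d̄ = (1.09+1.84)/2 = 1.465, v̄ = (2.27+2.93)/2 = 2.6 → q = 36.7×1.465×2.6 = 139.8 ft³/s
Panel 3-4: Δb = 18 ft, d̄ = (1.84+1.44)/2 = 1.64, v̄ = (2.93+2.34)/2 = 2.635 → q = 18×1.64×2.635 = 77.79 ft³/s
Panel 4-5: Δb = 11.6 ft, d̄ = (1.44+0.58)/2 = 1.01, v̄ = (2.34+1.64)/2 = 1.99 → q = 11.6×1.01×1.99 = 23.31 ft³/s
Q = Σ q = 250.1 ft³/s

250 ft³/s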